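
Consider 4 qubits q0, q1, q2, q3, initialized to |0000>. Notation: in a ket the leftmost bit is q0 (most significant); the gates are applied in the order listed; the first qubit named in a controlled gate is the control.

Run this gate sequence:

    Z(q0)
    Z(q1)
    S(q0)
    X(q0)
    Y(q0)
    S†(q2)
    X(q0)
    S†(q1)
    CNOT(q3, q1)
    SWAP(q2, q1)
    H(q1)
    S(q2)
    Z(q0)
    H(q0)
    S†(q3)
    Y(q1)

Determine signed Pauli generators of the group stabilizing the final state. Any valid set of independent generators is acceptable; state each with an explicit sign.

The stabilizer group can be generated by -XIII, -IXII, +IIZI, +IIIZ, among other valid generating sets.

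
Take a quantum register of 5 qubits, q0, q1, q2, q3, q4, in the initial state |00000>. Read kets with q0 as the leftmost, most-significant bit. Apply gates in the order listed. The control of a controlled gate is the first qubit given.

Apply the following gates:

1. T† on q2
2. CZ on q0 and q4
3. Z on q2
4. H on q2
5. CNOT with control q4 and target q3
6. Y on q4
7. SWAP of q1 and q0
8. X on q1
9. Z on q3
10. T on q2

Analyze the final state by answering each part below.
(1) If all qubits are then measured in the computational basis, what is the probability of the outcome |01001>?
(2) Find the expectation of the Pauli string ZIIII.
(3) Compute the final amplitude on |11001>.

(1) Outcome |01001> occurs with probability 1/2.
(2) In the final state, ZIIII has expectation 1.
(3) The amplitude on |11001> is 0.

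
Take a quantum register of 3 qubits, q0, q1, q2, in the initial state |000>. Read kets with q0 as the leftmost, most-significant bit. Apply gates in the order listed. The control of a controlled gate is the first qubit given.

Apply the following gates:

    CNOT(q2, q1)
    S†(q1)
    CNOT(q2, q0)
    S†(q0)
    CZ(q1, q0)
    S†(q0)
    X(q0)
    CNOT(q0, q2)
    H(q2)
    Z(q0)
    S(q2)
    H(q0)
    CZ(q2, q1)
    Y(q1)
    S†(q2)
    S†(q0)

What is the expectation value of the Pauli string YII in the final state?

The expectation value of YII is 1.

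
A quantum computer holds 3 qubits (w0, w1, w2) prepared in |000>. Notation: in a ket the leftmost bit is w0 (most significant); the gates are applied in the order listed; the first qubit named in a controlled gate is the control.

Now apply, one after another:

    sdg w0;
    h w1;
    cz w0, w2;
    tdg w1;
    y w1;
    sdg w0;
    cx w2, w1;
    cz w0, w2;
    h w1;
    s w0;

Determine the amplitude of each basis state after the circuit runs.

The final amplitudes are -exp(I*pi/4)/2 + I/2 on |000>, -I/2 - exp(I*pi/4)/2 on |010>, and 0 on every other basis state.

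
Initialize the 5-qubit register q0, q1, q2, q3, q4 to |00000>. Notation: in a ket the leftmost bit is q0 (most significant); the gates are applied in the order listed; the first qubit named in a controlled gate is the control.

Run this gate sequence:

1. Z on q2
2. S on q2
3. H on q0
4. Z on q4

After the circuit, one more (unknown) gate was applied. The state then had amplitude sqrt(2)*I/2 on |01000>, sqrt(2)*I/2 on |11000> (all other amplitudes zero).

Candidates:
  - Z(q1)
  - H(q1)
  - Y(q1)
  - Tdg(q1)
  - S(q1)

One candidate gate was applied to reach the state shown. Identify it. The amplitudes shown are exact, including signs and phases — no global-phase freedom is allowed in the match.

It was Y(q1) that produced the state shown.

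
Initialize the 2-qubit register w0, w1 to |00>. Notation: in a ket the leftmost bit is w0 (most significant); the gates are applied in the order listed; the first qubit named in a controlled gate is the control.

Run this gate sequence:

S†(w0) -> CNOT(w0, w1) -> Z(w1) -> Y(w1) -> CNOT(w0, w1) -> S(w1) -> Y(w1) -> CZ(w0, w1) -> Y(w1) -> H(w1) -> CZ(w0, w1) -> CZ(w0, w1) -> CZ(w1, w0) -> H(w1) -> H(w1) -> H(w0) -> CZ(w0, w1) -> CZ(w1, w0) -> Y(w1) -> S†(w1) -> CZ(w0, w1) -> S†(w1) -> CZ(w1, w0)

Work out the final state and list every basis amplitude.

The final amplitudes are -I/2 on |00>, I/2 on |01>, -I/2 on |10>, I/2 on |11>.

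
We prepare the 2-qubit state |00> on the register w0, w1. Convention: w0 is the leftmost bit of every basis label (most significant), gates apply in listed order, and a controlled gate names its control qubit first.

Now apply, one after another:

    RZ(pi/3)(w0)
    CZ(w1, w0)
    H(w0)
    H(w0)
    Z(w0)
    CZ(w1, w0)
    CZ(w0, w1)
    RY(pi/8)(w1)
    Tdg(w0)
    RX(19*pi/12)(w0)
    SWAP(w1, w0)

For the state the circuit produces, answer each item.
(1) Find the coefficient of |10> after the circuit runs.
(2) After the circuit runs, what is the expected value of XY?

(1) The amplitude on |10> is -sqrt(3)*sqrt(1/2 - sqrt(2)/4)*exp(-I*pi/6)*sin(pi/16)/2 - sqrt(sqrt(2)/4 + 1/2)*exp(-I*pi/6)*sin(pi/16)/2. Key observation: the block from step 3 through step 4 cancels to the identity and can be dropped.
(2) The expectation value of XY is 2*sqrt(1/2 - sqrt(2)/4)*sqrt(sqrt(2)/4 + 1/2)*sin(pi/16)*cos(pi/16) + sqrt(6)*sin(pi/16)*cos(pi/16)/2.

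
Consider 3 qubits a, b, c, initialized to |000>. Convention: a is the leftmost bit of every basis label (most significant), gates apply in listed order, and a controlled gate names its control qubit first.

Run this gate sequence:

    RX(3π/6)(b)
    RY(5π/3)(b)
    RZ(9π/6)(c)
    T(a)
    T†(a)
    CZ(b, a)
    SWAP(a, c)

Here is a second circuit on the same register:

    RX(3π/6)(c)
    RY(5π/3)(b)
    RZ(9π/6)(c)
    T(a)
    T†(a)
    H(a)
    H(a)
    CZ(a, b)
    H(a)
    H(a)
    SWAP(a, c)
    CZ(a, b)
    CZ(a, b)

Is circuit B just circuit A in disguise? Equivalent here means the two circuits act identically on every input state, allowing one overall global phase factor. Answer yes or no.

No: there is an input state on which the two circuits produce genuinely different outputs (not merely differing by a phase).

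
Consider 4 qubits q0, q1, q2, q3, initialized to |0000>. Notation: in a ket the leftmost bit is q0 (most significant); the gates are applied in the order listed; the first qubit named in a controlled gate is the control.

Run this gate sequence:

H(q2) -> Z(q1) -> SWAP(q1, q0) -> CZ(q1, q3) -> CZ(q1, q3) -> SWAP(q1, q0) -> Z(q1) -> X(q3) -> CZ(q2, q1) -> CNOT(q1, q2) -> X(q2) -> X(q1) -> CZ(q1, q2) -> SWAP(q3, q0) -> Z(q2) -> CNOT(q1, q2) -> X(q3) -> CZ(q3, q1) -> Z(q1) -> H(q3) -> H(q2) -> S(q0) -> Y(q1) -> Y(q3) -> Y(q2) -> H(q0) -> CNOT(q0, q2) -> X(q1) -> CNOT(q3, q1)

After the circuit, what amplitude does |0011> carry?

|0011> carries amplitude -1/2 in the final state. Key observation: the block from step 2 through step 7 cancels to the identity and can be dropped.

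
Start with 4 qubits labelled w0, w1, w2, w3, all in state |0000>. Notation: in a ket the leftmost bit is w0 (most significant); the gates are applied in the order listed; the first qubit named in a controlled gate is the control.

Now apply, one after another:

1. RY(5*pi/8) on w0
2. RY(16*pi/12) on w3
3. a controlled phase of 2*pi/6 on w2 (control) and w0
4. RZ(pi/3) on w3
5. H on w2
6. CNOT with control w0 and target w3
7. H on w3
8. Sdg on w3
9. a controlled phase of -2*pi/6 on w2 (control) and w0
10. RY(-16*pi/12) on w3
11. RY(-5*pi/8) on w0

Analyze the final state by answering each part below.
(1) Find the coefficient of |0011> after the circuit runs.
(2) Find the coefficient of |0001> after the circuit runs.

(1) |0011> carries amplitude sin(5*pi/16)**2/8 - sqrt(3)*I*sin(5*pi/16)**2/8 - 3*exp(I*pi/6)*cos(5*pi/16)**2/8 - sqrt(3)*I*exp(I*pi/6)*cos(5*pi/16)**2/8 - I*exp(-I*pi/6)*cos(5*pi/16)**2/8 + sqrt(3)*exp(-I*pi/6)*cos(5*pi/16)**2/8 - 3*exp(-I*pi/6)*sin(5*pi/16)**2/8 + sqrt(3)*I*exp(-I*pi/6)*sin(5*pi/16)**2/8 in the final state.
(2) The final state's coefficient on |0001> equals -3*exp(I*pi/6)*sin(5*pi/16)**2/8 + sqrt(3)*exp(-I*pi/6)*sin(5*pi/16)**2/8 - 3*exp(I*pi/6)*cos(5*pi/16)**2/8 - sqrt(3)*I*exp(I*pi/6)*cos(5*pi/16)**2/8 - I*exp(-I*pi/6)*cos(5*pi/16)**2/8 + sqrt(3)*exp(-I*pi/6)*cos(5*pi/16)**2/8 + I*exp(-I*pi/6)*sin(5*pi/16)**2/8 + sqrt(3)*I*exp(I*pi/6)*sin(5*pi/16)**2/8.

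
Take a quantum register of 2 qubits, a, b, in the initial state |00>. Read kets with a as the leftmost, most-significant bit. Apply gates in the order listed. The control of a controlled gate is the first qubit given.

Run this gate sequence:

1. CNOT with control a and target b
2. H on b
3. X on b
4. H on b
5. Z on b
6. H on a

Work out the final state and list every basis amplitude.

After the circuit, the state carries amplitude sqrt(2)/2 on |00>, 0 on |01>, sqrt(2)/2 on |10>, 0 on |11>. Key observation: steps 2-5 multiply out to the identity, so the circuit reduces to the remaining gates.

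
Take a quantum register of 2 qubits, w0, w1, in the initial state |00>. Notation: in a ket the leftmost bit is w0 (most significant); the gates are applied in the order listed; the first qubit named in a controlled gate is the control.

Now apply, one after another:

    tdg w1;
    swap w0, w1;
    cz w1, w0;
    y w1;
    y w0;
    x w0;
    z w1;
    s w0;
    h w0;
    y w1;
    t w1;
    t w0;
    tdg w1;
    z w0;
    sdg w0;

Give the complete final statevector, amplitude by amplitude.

The final amplitudes are -sqrt(2)*I/2 on |00>, 0 on |01>, sqrt(2)*exp(I*pi/4)/2 on |10>, 0 on |11>.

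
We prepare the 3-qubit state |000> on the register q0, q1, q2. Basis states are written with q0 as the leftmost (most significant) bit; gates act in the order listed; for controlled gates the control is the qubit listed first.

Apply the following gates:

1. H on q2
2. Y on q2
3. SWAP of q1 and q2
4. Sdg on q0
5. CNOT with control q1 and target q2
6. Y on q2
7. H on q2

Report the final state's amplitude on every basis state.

After the circuit, the state carries amplitude 1/2 on |000>, -1/2 on |001>, 1/2 on |010>, 1/2 on |011>, 0 on |100>, 0 on |101>, 0 on |110>, 0 on |111>.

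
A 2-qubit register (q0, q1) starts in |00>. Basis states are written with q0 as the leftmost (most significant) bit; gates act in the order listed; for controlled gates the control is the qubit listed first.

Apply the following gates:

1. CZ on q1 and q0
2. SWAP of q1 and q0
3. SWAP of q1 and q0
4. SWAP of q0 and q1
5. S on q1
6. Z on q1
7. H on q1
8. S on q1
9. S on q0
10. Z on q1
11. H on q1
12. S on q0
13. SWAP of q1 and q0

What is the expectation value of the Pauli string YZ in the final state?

The expectation value of YZ is 1. Key observation: steps 2-3 multiply out to the identity, so the circuit reduces to the remaining gates.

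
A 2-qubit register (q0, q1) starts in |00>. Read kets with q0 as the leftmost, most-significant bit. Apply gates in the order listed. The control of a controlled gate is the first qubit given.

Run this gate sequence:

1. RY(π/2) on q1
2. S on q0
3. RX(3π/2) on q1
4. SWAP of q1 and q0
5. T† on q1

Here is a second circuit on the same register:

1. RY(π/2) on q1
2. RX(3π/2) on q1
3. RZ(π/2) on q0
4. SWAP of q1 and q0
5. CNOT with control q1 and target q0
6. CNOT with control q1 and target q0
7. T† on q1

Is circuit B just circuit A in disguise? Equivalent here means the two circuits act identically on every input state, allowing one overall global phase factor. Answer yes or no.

Yes — the two circuits implement the same unitary up to a global phase.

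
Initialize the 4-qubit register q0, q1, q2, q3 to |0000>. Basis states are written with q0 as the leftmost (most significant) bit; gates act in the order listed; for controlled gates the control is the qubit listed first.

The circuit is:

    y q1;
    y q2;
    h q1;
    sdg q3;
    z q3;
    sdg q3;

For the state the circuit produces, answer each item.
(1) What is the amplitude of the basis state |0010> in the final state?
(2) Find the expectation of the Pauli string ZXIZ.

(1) The final state's coefficient on |0010> equals -sqrt(2)/2.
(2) The expectation value of ZXIZ is -1.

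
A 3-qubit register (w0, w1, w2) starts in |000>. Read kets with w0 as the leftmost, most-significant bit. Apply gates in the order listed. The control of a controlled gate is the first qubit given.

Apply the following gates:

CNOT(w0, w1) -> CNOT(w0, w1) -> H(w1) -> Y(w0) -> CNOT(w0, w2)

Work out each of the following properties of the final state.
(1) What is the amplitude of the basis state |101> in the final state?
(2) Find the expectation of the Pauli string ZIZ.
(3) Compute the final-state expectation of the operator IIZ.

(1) The amplitude on |101> is sqrt(2)*I/2. Key observation: the block from step 1 through step 2 cancels to the identity and can be dropped.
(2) The expectation value of ZIZ is 1.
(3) In the final state, IIZ has expectation -1.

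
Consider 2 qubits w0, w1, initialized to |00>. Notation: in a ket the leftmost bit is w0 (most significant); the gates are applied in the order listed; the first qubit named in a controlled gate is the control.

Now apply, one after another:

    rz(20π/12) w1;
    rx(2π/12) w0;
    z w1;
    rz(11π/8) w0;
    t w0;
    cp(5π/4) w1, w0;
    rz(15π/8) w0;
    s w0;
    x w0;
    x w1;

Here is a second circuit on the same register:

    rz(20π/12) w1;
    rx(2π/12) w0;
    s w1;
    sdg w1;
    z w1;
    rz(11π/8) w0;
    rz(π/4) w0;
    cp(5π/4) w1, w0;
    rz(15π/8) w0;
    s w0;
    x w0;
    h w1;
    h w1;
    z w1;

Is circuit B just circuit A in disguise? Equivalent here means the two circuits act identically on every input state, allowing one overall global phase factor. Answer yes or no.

No, they are not equivalent — no single phase factor reconciles the two unitaries.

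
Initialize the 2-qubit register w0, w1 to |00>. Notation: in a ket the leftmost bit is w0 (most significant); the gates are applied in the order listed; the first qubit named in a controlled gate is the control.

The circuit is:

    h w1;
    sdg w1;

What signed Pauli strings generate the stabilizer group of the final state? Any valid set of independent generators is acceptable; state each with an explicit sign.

One valid set of independent stabilizer generators is -IY, +ZI (any independent generating set of the same group is equally correct).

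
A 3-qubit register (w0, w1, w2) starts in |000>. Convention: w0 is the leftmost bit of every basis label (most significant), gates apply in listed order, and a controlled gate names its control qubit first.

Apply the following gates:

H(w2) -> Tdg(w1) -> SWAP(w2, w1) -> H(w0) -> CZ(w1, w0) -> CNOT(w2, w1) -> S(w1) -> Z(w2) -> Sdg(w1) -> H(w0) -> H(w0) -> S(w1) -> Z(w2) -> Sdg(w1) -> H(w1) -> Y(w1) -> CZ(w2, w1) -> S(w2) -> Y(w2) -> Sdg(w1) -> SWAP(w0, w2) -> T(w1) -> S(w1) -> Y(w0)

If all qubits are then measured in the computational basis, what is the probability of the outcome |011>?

Outcome |011> occurs with probability 0. Key observation: steps 7-14 multiply out to the identity, so the circuit reduces to the remaining gates.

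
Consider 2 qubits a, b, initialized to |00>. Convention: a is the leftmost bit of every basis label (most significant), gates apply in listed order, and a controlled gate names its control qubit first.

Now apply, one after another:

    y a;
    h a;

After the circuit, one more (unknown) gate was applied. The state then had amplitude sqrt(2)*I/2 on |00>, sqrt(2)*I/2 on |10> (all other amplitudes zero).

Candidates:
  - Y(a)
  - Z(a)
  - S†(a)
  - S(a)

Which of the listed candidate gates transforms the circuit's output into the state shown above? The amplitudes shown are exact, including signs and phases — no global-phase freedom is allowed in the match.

It was Z(a) that produced the state shown.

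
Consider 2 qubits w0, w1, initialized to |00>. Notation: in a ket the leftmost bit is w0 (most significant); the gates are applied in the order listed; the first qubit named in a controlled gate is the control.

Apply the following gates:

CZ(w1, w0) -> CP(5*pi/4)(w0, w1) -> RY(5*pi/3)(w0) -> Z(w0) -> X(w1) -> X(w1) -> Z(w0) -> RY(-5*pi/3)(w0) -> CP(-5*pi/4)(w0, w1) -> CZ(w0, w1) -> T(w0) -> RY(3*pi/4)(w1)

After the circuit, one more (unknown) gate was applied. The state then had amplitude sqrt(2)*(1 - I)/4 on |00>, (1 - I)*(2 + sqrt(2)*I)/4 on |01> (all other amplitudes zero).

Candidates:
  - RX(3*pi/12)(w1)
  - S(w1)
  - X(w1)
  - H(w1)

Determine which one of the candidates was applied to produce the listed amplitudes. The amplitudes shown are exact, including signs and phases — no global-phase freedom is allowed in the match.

The unique candidate consistent with the amplitudes is RX(3*pi/12)(w1). Key observation: steps 2-9 multiply out to the identity, so the circuit reduces to the remaining gates.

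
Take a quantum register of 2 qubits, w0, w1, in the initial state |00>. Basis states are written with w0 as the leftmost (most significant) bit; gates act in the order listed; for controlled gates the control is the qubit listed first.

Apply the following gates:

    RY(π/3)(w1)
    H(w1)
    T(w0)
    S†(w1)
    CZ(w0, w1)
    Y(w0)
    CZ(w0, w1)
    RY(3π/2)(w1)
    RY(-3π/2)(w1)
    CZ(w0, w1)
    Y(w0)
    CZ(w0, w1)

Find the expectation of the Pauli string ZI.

The expectation value of ZI is 1.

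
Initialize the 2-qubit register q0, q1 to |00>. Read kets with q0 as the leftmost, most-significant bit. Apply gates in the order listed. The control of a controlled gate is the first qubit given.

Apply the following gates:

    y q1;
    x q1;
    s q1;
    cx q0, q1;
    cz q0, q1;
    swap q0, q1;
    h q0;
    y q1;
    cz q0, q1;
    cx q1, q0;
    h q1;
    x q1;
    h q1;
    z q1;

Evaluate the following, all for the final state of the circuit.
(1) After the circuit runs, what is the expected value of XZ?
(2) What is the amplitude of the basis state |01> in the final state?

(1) In the final state, XZ has expectation 1.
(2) The final state's coefficient on |01> equals sqrt(2)/2.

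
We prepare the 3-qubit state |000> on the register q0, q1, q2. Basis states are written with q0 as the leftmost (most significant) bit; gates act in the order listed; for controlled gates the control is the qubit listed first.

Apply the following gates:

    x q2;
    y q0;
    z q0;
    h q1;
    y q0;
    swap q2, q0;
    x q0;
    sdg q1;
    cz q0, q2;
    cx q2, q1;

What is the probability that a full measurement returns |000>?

A full measurement returns |000> with probability 1/2.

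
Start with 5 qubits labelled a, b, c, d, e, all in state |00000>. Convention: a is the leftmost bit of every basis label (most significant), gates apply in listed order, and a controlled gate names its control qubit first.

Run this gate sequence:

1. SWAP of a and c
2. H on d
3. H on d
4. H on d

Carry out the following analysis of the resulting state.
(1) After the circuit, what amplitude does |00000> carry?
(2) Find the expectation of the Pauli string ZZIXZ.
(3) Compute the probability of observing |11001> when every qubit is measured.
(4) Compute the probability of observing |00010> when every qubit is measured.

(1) The amplitude on |00000> is sqrt(2)/2.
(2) The expectation value of ZZIXZ is 1.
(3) The probability of measuring |11001> is 0.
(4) The probability of measuring |00010> is 1/2.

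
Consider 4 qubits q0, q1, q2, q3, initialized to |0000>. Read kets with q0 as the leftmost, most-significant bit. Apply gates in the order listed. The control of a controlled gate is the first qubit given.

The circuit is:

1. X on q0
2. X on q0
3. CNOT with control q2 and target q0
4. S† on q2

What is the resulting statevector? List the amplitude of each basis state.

After the circuit, the state carries amplitude 1 on |0000>, and 0 on every other basis state. Key observation: steps 1-2 multiply out to the identity, so the circuit reduces to the remaining gates.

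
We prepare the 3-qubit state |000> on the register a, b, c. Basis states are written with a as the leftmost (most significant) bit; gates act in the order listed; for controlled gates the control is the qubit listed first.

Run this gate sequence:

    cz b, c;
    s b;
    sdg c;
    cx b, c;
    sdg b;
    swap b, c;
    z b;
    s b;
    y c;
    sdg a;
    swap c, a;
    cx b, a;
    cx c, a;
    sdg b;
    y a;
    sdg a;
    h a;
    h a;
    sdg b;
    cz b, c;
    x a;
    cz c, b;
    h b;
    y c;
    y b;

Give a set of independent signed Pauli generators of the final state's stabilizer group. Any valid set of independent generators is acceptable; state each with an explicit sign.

The final state is stabilized by the group generated by -IXI, -ZII, -IIZ; other independent generating sets are equally valid. Key observation: gates 17-18 undo each other exactly, leaving only the rest of the circuit to track.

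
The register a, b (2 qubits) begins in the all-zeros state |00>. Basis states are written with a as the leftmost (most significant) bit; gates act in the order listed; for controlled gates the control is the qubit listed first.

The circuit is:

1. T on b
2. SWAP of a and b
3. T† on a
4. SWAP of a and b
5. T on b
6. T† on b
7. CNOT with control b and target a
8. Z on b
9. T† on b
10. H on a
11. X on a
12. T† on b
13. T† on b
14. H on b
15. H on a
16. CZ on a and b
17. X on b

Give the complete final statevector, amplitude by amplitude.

After the circuit, the state carries amplitude sqrt(2)/2 on |00>, sqrt(2)/2 on |01>, 0 on |10>, 0 on |11>.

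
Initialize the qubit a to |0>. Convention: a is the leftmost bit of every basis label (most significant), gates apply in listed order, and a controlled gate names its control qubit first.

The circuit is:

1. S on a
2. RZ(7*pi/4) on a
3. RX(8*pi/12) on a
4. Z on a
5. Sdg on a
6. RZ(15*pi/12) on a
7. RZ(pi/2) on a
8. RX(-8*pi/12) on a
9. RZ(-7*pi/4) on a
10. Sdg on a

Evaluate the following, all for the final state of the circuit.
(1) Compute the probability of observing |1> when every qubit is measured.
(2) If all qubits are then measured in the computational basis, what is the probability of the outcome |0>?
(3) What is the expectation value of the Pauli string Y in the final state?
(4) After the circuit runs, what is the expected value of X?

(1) Outcome |1> occurs with probability 3/8 - 3*sqrt(2)/16.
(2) Outcome |0> occurs with probability 3*sqrt(2)/16 + 5/8.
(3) The observable Y averages to -sqrt(6)/8 - sqrt(3)/8.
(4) The expectation value of X is sqrt(3)*(3 - sqrt(2))/8.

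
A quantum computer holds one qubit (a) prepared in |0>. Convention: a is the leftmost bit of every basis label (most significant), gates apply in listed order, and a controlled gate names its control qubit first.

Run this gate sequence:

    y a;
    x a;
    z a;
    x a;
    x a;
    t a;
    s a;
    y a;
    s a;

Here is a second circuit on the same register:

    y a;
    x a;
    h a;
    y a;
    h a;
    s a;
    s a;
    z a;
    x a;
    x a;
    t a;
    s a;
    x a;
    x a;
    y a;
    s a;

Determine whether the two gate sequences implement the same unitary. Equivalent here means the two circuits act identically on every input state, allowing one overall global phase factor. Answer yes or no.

No — the two circuits implement different unitaries, even allowing a global phase.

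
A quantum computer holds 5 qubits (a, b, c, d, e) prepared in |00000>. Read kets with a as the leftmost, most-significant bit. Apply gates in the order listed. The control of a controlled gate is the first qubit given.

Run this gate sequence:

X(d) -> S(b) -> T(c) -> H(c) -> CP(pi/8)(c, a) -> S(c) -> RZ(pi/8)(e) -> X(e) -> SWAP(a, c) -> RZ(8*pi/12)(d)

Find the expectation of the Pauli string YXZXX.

The observable YXZXX averages to 0.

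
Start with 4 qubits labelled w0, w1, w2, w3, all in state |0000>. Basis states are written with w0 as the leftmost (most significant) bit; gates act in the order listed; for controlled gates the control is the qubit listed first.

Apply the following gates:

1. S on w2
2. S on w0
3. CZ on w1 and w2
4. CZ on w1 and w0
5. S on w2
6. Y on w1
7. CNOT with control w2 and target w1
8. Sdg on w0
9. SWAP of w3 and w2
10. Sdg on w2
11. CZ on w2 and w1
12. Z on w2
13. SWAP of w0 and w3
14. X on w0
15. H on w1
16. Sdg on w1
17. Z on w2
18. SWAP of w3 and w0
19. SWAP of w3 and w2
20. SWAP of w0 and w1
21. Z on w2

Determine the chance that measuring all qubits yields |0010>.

Outcome |0010> occurs with probability 1/2.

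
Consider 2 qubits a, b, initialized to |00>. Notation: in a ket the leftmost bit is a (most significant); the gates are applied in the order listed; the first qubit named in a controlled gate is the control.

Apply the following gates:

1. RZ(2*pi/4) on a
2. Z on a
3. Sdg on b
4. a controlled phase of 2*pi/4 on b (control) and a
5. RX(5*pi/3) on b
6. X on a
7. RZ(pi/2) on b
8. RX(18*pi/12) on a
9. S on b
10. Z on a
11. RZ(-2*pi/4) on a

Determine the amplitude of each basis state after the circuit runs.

The resulting statevector has amplitude sqrt(6)*exp(I*pi/4)/4 on |00>, -sqrt(2)*exp(3*I*pi/4)/4 on |01>, sqrt(6)*exp(I*pi/4)/4 on |10>, -sqrt(2)*exp(3*I*pi/4)/4 on |11>.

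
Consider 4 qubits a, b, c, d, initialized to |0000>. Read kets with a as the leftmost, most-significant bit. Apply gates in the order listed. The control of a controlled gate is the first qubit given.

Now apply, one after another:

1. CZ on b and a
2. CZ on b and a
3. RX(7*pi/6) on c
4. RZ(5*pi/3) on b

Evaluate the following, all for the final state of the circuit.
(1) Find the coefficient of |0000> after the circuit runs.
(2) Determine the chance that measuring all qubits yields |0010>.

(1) |0000> carries amplitude (-sqrt(2) + sqrt(6))*exp(I*pi/6)/4 in the final state. Key observation: steps 1-2 multiply out to the identity, so the circuit reduces to the remaining gates.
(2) Outcome |0010> occurs with probability sqrt(3)/4 + 1/2.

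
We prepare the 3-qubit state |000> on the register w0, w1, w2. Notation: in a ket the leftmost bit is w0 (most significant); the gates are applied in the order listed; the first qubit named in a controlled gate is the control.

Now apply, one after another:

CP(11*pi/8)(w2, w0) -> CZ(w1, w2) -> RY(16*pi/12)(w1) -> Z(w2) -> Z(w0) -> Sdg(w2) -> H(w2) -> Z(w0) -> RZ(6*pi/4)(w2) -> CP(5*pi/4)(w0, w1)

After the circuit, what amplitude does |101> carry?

The amplitude on |101> is 0.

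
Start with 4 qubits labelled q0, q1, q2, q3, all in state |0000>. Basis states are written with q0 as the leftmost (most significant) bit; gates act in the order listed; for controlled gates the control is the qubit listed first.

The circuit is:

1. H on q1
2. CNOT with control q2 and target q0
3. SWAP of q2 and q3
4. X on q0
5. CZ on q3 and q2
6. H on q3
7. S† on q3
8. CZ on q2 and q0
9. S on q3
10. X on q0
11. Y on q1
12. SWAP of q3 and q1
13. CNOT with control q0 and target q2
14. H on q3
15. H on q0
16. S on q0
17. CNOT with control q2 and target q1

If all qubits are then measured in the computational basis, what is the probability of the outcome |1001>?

A full measurement returns |1001> with probability 1/4.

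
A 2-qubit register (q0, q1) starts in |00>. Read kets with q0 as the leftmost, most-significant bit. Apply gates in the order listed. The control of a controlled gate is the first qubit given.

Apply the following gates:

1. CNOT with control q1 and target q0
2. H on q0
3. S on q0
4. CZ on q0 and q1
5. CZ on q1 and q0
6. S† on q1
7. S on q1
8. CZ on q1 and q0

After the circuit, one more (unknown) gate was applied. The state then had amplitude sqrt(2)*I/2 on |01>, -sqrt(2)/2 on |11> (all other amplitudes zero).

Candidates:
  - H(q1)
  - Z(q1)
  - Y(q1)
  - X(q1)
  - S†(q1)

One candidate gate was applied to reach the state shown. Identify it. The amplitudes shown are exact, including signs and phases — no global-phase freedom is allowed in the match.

It was Y(q1) that produced the state shown. Key observation: steps 5-8 multiply out to the identity, so the circuit reduces to the remaining gates.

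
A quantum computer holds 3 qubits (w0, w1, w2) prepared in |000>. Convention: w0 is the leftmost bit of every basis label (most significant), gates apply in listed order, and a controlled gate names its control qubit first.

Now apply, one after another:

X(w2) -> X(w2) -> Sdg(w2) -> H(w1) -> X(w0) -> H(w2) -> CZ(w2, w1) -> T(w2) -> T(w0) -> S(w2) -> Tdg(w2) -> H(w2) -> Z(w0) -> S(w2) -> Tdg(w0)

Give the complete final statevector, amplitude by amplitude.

The resulting statevector has amplitude 0 on |000>, 0 on |001>, 0 on |010>, 0 on |011>, sqrt(2)*(-1 - I)/4 on |100>, sqrt(2)*(-1 - I)/4 on |101>, sqrt(2)*(-1 + I)/4 on |110>, sqrt(2)*(1 - I)/4 on |111>. Key observation: gates 1-2 undo each other exactly, leaving only the rest of the circuit to track.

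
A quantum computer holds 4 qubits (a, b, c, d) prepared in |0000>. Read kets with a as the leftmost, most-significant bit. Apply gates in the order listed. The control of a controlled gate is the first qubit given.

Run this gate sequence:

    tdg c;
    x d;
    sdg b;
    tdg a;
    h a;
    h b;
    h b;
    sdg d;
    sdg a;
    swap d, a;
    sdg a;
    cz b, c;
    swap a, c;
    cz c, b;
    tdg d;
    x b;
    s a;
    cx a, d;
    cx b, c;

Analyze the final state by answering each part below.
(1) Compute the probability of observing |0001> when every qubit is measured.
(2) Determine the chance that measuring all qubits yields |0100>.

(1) Outcome |0001> occurs with probability 0. Key observation: steps 6-7 multiply out to the identity, so the circuit reduces to the remaining gates.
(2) The probability of measuring |0100> is 1/2.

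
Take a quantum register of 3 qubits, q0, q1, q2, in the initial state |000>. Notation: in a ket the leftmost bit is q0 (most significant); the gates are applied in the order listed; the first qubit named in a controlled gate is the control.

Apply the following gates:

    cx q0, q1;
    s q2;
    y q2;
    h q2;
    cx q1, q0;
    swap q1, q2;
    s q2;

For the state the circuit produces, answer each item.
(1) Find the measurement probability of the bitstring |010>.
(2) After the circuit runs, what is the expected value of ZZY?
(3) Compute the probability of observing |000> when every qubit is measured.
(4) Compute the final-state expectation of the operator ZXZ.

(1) A full measurement returns |010> with probability 1/2.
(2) The expectation value of ZZY is 0.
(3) The probability of measuring |000> is 1/2.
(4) The expectation value of ZXZ is -1.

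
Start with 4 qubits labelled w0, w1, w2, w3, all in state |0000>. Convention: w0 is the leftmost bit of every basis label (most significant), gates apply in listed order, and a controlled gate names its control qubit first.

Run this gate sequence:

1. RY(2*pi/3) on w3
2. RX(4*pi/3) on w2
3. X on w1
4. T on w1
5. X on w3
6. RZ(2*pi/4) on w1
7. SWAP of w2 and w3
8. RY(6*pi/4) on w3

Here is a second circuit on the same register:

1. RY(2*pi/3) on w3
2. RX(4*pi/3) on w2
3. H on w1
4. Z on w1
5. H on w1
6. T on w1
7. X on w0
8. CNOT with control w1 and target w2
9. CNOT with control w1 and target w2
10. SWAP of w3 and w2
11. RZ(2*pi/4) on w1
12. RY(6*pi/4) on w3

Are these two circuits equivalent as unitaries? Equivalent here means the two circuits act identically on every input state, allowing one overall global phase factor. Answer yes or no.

No, they are not equivalent — no single phase factor reconciles the two unitaries.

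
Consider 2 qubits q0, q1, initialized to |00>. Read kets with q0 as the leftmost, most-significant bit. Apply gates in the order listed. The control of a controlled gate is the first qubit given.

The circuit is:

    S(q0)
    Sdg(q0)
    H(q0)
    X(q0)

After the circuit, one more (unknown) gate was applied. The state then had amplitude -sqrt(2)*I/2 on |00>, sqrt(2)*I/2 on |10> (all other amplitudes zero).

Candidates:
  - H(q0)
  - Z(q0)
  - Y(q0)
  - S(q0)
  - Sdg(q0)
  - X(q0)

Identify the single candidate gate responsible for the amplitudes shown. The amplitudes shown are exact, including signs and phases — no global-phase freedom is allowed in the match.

The unique candidate consistent with the amplitudes is Y(q0). Key observation: steps 1-2 multiply out to the identity, so the circuit reduces to the remaining gates.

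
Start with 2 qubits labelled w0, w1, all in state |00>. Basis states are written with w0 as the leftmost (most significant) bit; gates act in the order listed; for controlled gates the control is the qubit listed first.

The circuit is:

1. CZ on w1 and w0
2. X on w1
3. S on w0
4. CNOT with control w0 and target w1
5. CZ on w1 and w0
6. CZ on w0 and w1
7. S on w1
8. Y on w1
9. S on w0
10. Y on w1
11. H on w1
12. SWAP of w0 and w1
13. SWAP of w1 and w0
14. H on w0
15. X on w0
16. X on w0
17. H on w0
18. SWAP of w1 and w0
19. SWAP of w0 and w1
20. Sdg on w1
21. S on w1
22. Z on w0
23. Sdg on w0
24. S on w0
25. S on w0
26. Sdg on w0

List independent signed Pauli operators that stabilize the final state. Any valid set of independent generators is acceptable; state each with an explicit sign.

The final state is stabilized by the group generated by -IX, +ZI; other independent generating sets are equally valid.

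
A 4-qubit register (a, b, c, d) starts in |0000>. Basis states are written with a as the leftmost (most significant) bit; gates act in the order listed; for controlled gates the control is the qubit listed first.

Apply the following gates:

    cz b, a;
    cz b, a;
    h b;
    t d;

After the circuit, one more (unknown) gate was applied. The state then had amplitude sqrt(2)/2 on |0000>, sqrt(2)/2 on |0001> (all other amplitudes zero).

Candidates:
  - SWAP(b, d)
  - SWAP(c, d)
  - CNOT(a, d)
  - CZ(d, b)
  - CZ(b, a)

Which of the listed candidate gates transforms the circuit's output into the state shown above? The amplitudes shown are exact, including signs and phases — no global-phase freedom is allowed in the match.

It was SWAP(b, d) that produced the state shown. Key observation: gates 1-2 undo each other exactly, leaving only the rest of the circuit to track.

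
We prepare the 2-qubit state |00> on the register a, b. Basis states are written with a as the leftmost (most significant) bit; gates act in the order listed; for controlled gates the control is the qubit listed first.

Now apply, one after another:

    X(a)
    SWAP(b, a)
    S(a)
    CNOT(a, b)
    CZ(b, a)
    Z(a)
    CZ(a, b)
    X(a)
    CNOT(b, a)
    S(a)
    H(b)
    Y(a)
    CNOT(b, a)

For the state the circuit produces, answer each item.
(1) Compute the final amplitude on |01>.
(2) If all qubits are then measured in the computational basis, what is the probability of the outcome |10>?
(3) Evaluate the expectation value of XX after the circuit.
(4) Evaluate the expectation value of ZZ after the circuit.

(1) The final state's coefficient on |01> equals -sqrt(2)*I/2.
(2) Outcome |10> occurs with probability 1/2.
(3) The observable XX averages to -1.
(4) The expectation value of ZZ is -1.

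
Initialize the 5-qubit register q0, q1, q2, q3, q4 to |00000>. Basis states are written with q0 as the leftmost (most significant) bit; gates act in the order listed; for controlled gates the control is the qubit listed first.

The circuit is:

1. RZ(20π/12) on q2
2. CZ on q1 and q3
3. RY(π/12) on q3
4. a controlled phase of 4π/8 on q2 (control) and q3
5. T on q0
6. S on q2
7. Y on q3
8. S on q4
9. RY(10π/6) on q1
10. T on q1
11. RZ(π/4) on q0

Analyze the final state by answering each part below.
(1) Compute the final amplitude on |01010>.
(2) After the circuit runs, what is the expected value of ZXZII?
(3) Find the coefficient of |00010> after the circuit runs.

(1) |01010> carries amplitude sqrt(3)*I*sqrt(sqrt(2)/4 + 1/2)*exp(-17*I*pi/24)/4 + I*sqrt(1/2 - sqrt(2)/4)*exp(-17*I*pi/24)/4 in the final state.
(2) In the final state, ZXZII has expectation -sqrt(6)/4.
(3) The amplitude on |00010> is -sqrt(3)*I*sqrt(1/2 - sqrt(2)/4)*exp(-23*I*pi/24)/4 - 3*I*sqrt(sqrt(2)/4 + 1/2)*exp(-23*I*pi/24)/4.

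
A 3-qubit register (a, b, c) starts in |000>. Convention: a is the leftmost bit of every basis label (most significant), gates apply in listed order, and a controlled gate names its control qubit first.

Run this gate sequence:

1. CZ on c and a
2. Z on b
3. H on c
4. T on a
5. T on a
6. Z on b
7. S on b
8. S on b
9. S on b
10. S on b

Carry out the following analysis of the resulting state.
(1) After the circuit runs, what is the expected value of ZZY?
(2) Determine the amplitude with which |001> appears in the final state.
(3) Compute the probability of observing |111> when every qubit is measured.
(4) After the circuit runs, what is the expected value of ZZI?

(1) The observable ZZY averages to 0. Key observation: the block from step 7 through step 10 cancels to the identity and can be dropped.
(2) |001> carries amplitude sqrt(2)/2 in the final state.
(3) Outcome |111> occurs with probability 0.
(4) In the final state, ZZI has expectation 1.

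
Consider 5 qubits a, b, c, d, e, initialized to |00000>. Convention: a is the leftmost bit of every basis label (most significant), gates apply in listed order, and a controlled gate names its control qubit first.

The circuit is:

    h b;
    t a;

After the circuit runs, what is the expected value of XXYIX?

The expectation value of XXYIX is 0.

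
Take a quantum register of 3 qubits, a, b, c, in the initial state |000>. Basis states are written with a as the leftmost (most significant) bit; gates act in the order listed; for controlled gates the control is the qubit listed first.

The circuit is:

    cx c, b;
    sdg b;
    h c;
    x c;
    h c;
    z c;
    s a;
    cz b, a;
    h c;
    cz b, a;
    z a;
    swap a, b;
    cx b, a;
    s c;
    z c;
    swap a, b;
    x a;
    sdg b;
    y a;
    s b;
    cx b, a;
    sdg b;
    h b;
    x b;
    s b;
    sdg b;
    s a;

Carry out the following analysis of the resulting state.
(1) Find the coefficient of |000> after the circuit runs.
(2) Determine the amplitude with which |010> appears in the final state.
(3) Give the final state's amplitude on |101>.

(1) |000> carries amplitude -I/2 in the final state.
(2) The amplitude on |010> is -I/2.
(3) The amplitude on |101> is 0.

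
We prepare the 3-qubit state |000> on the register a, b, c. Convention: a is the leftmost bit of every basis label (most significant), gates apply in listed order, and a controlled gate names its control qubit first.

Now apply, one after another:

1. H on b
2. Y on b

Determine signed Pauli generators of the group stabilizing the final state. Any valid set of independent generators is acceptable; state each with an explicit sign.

One valid set of independent stabilizer generators is -IXI, +ZII, +IIZ (any independent generating set of the same group is equally correct).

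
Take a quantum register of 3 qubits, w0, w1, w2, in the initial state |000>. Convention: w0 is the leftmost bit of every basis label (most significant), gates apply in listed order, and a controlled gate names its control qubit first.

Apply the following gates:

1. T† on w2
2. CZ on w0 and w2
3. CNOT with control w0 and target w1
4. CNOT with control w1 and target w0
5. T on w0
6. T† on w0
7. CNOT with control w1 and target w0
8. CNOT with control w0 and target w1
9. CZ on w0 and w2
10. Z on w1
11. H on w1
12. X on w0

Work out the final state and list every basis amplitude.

After the circuit, the state carries amplitude sqrt(2)/2 on |100>, sqrt(2)/2 on |110>, and 0 on every other basis state. Key observation: steps 2-9 multiply out to the identity, so the circuit reduces to the remaining gates.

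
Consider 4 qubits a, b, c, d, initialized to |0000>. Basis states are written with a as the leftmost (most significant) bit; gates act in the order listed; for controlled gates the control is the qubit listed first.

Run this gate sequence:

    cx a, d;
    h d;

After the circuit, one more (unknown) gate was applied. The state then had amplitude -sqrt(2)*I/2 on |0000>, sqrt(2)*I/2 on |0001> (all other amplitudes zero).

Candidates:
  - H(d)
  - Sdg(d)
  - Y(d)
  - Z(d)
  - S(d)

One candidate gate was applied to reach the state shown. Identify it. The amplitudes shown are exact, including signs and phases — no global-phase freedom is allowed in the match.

The unique candidate consistent with the amplitudes is Y(d).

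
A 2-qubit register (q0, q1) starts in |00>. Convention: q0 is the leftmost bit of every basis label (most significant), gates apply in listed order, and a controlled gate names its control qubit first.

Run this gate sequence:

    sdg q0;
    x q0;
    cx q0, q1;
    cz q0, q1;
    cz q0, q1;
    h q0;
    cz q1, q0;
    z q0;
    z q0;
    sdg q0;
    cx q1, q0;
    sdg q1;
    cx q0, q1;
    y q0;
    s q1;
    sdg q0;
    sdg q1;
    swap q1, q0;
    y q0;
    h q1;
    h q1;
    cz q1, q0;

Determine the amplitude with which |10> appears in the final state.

The amplitude on |10> is -sqrt(2)*I/2.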